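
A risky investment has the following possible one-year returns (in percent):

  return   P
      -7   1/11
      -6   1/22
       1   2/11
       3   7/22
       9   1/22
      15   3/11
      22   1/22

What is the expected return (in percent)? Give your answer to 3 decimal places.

5.727

E[X] = (1/11)·(-7) + (1/22)·(-6) + (2/11)·1 + (7/22)·3 + (1/22)·9 + (3/11)·15 + (1/22)·22
     = 63/11 ≈ 5.727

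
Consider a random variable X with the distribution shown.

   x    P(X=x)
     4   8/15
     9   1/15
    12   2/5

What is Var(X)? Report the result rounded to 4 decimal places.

E[X] = (8/15)·4 + (1/15)·9 + (2/5)·12 = 113/15
E[X²] = (8/15)·16 + (1/15)·81 + (2/5)·144 = 1073/15
Var(X) = 1073/15 − (113/15)² = 3326/225 ≈ 14.7822

14.7822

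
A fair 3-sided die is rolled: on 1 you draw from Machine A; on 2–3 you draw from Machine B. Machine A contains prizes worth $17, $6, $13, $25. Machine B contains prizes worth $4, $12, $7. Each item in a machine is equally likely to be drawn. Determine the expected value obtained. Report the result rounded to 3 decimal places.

$10.194

E[X | Machine A] = (17 + 6 + 13 + 25)/4 = 61/4
E[X | Machine B] = (4 + 12 + 7)/3 = 23/3
E[X] = (1/3)·61/4 + (2/3)·23/3 = 367/36 ≈ 10.194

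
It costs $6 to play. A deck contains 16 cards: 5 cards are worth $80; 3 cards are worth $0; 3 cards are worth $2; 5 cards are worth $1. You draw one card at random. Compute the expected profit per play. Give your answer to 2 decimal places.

E[payout] = (5/16)·80 + (3/16)·0 + (3/16)·2 + (5/16)·1 = 411/16
Expected profit = 411/16 − 6 = 315/16 ≈ $19.69

$19.69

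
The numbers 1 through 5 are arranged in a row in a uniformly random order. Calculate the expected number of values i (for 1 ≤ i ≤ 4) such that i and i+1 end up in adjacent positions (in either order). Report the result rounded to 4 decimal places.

1.6000

For each i ∈ {1,…,4}, let Xᵢ = 1 if i and i+1 are adjacent. P(Xᵢ=1) = 2·(5−1)!/5! = 2/5.
By linearity, E[ΣXᵢ] = (4)·(2/5) = 8/5.
≈ 1.6000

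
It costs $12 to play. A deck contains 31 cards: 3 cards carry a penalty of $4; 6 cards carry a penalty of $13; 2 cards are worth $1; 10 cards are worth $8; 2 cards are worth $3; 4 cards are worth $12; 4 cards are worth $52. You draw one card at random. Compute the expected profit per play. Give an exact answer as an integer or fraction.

-118/31 dollars

E[payout] = (3/31)·(-4) + (6/31)·(-13) + (2/31)·1 + (10/31)·8 + (2/31)·3 + (4/31)·12 + (4/31)·52 = 254/31
Expected profit = 254/31 − 12 = -118/31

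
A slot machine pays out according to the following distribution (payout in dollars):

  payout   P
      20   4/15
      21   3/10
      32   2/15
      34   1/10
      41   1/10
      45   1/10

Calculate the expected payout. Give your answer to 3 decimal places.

$27.900

E[X] = (4/15)·20 + (3/10)·21 + (2/15)·32 + (1/10)·34 + (1/10)·41 + (1/10)·45
     = 279/10 ≈ 27.900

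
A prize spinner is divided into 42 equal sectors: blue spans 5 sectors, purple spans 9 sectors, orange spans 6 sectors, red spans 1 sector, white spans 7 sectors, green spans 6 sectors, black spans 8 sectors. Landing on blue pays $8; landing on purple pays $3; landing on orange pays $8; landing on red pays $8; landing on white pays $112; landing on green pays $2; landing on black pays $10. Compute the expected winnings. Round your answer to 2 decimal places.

E[payout] = (5/42)·8 + (9/42)·3 + (6/42)·8 + (1/42)·8 + (7/42)·112 + (6/42)·2 + (8/42)·10 = 333/14
≈ $23.79

$23.79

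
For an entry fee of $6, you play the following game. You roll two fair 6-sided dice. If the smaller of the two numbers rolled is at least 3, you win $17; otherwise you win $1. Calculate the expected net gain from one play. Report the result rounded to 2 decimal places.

E[payout] = (5/9)·1 + (4/9)·17 = 73/9
Expected profit = 73/9 − 6 = 19/9 ≈ $2.11

$2.11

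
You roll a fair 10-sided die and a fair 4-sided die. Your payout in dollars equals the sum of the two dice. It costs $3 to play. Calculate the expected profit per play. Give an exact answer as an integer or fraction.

Distribution of the sum of the two dice: 2 w.p. 1/40, 3 w.p. 1/20, 4 w.p. 3/40, 5 w.p. 1/10, 6 w.p. 1/10, 7 w.p. 1/10, …
E[payout] = (1/40)·2 + (1/20)·3 + (3/40)·4 + (1/10)·5 + (1/10)·6 + (1/10)·7 + (1/10)·8 + (1/10)·9 + (1/10)·10 + (1/10)·11 + (3/40)·12 + (1/20)·13 + (1/40)·14 = 8
Expected profit = 8 − 3 = 5

$5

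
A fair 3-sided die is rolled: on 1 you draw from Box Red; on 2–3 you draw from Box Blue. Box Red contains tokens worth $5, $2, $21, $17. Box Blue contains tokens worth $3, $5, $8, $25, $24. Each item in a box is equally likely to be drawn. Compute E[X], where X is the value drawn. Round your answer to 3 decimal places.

E[X | Box Red] = (5 + 2 + 21 + 17)/4 = 45/4
E[X | Box Blue] = (3 + 5 + 8 + 25 + 24)/5 = 13
E[X] = (1/3)·45/4 + (2/3)·13 = 149/12 ≈ 12.417

$12.417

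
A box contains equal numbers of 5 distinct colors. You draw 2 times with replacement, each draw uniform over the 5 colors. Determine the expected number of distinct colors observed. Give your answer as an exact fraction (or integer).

9/5

Let Xⱼ=1 if type j appears at least once. P(Xⱼ=1) = 1 − ((5−1)/5)^2 = 9/25.
E[#distinct] = 5·9/25 = 9/5.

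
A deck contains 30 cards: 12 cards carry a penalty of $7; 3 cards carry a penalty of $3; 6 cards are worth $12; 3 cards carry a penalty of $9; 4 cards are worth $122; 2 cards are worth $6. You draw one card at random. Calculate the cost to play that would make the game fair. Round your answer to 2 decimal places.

$15.07

E[payout] = (12/30)·(-7) + (3/30)·(-3) + (6/30)·12 + (3/30)·(-9) + (4/30)·122 + (2/30)·6 = 226/15
Fair fee = E[payout] = 226/15 ≈ $15.07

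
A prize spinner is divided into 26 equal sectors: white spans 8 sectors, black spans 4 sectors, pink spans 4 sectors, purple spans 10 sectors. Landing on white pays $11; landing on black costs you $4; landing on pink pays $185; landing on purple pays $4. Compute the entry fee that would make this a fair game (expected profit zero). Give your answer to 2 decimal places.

E[payout] = (8/26)·11 + (4/26)·(-4) + (4/26)·185 + (10/26)·4 = 426/13
Fair fee = E[payout] = 426/13 ≈ $32.77

$32.77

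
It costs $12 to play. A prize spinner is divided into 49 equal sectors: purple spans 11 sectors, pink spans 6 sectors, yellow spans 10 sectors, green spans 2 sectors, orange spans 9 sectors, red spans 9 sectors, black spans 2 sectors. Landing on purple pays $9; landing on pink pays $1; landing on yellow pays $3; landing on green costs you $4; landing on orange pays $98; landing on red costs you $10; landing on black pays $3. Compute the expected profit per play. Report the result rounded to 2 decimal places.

$6.88

E[payout] = (11/49)·9 + (6/49)·1 + (10/49)·3 + (2/49)·(-4) + (9/49)·98 + (9/49)·(-10) + (2/49)·3 = 925/49
Expected profit = 925/49 − 12 = 337/49 ≈ $6.88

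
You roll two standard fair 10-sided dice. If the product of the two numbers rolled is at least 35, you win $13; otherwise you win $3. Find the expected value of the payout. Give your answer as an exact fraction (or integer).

67/10 dollars

E[payout] = (63/100)·3 + (37/100)·13 = 67/10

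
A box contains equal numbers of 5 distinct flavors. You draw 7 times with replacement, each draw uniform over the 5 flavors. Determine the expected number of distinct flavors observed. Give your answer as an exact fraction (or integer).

61741/15625

Let Xⱼ=1 if type j appears at least once. P(Xⱼ=1) = 1 − ((5−1)/5)^7 = 61741/78125.
E[#distinct] = 5·61741/78125 = 61741/15625.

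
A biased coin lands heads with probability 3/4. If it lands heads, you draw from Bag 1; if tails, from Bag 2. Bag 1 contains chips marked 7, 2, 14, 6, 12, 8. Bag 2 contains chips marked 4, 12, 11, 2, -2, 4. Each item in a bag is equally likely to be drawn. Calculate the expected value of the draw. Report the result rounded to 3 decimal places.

7.417

E[X | Bag 1] = (7 + 2 + 14 + 6 + 12 + 8)/6 = 49/6
E[X | Bag 2] = (4 + 12 + 11 + 2 − 2 + 4)/6 = 31/6
E[X] = (3/4)·49/6 + (1/4)·31/6 = 89/12 ≈ 7.417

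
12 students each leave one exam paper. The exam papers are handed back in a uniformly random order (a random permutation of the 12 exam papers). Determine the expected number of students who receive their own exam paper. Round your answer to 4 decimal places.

1.0000

Let Xᵢ = 1 if person i gets their own exam paper. For each i, P(Xᵢ=1) = 1/12.
By linearity of expectation, E[X₁+…+X_12] = 12·(1/12) = 1.
≈ 1.0000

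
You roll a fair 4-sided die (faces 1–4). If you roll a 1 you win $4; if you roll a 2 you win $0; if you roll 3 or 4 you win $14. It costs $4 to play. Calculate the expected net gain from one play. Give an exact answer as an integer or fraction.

E[payout] = (1/4)·0 + (1/4)·4 + (1/2)·14 = 8
Expected profit = 8 − 4 = 4

$4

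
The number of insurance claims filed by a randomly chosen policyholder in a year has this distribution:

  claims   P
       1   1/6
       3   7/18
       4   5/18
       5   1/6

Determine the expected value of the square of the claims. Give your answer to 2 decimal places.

12.28

E[X²] = (1/6)·1 + (7/18)·9 + (5/18)·16 + (1/6)·25
     = 221/18 ≈ 12.28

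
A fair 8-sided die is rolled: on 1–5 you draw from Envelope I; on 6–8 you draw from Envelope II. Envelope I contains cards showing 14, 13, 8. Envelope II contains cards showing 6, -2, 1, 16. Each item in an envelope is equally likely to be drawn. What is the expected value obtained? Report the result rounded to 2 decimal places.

E[X | Envelope I] = (14 + 13 + 8)/3 = 35/3
E[X | Envelope II] = (6 − 2 + 1 + 16)/4 = 21/4
E[X] = (5/8)·35/3 + (3/8)·21/4 = 889/96 ≈ 9.26

9.26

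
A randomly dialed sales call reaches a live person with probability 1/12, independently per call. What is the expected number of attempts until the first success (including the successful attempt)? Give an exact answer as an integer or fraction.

12

For a geometric distribution, E[trials] = 1/p = 1/(1/12) = 12.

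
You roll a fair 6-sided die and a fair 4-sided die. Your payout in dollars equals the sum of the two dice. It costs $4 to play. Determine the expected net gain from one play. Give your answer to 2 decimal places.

Distribution of the sum of the two dice: 2 w.p. 1/24, 3 w.p. 1/12, 4 w.p. 1/8, 5 w.p. 1/6, 6 w.p. 1/6, 7 w.p. 1/6, …
E[payout] = (1/24)·2 + (1/12)·3 + (1/8)·4 + (1/6)·5 + (1/6)·6 + (1/6)·7 + (1/8)·8 + (1/12)·9 + (1/24)·10 = 6
Expected profit = 6 − 4 = 2 ≈ $2.00

$2.00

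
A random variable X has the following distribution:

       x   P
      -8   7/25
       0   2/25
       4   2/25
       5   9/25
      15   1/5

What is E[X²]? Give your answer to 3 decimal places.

73.200

E[X²] = (7/25)·64 + (2/25)·0 + (2/25)·16 + (9/25)·25 + (1/5)·225
     = 366/5 ≈ 73.200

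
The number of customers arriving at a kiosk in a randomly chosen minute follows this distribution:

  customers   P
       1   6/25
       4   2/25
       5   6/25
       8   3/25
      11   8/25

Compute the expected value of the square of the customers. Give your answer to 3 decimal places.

53.920

E[X²] = (6/25)·1 + (2/25)·16 + (6/25)·25 + (3/25)·64 + (8/25)·121
     = 1348/25 ≈ 53.920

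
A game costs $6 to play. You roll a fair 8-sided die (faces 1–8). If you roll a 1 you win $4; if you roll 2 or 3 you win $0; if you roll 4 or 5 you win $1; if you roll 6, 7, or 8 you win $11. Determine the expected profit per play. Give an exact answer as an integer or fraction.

-9/8 dollars

E[payout] = (1/4)·0 + (1/4)·1 + (1/8)·4 + (3/8)·11 = 39/8
Expected profit = 39/8 − 6 = -9/8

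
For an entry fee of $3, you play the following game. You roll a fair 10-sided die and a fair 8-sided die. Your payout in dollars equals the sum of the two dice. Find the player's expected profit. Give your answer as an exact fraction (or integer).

Distribution of the sum of the two dice: 2 w.p. 1/80, 3 w.p. 1/40, 4 w.p. 3/80, 5 w.p. 1/20, 6 w.p. 1/16, 7 w.p. 3/40, …
E[payout] = (1/80)·2 + (1/40)·3 + (3/80)·4 + (1/20)·5 + (1/16)·6 + (3/40)·7 + (7/80)·8 + (1/10)·9 + (1/10)·10 + (1/10)·11 + (7/80)·12 + (3/40)·13 + (1/16)·14 + (1/20)·15 + (3/80)·16 + (1/40)·17 + (1/80)·18 = 10
Expected profit = 10 − 3 = 7

$7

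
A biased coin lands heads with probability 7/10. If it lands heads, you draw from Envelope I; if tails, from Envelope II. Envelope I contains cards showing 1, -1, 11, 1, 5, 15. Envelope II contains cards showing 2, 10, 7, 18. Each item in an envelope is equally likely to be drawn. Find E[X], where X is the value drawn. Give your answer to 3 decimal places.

6.508

E[X | Envelope I] = (1 − 1 + 11 + 1 + 5 + 15)/6 = 16/3
E[X | Envelope II] = (2 + 10 + 7 + 18)/4 = 37/4
E[X] = (7/10)·16/3 + (3/10)·37/4 = 781/120 ≈ 6.508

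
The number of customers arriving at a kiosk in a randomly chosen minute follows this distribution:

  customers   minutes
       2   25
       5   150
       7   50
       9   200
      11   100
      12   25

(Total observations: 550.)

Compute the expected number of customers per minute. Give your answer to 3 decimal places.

Total = 550, so P(customers=2) = 25/550, etc.
E[X] = (1/22)·2 + (3/11)·5 + (1/11)·7 + (4/11)·9 + (2/11)·11 + (1/22)·12
     = 87/11 ≈ 7.909

7.909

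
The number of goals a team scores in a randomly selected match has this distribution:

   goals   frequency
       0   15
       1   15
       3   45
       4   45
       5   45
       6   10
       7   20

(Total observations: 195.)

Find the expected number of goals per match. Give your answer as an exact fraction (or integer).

Total = 195, so P(goals=0) = 15/195, etc.
E[X] = (1/13)·0 + (1/13)·1 + (3/13)·3 + (3/13)·4 + (3/13)·5 + (2/39)·6 + (4/39)·7
     = 151/39

151/39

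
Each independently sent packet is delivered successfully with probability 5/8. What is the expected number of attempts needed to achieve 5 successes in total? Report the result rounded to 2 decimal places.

By linearity (sum of 5 independent geometric waits), E[trials] = 5/p = 5/(5/8) = 8.
≈ 8.00

8.00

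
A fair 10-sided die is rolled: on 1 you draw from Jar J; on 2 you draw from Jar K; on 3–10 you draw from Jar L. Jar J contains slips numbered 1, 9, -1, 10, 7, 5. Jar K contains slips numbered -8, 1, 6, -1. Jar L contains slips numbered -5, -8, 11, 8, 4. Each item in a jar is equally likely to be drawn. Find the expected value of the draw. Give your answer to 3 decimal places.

2.067

E[X | Jar J] = (1 + 9 − 1 + 10 + 7 + 5)/6 = 31/6
E[X | Jar K] = (-8 + 1 + 6 − 1)/4 = -1/2
E[X | Jar L] = (-5 − 8 + 11 + 8 + 4)/5 = 2
E[X] = (1/10)·31/6 + (1/10)·(-1/2) + (4/5)·2 = 31/15 ≈ 2.067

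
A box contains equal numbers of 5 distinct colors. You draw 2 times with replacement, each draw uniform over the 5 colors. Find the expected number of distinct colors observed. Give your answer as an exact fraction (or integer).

9/5

Let Xⱼ=1 if type j appears at least once. P(Xⱼ=1) = 1 − ((5−1)/5)^2 = 9/25.
E[#distinct] = 5·9/25 = 9/5.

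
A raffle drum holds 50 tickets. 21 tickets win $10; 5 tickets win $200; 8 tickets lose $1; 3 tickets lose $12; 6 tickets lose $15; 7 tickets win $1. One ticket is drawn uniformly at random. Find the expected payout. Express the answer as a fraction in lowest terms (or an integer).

1083/50 dollars

E[payout] = (21/50)·10 + (5/50)·200 + (8/50)·(-1) + (3/50)·(-12) + (6/50)·(-15) + (7/50)·1 = 1083/50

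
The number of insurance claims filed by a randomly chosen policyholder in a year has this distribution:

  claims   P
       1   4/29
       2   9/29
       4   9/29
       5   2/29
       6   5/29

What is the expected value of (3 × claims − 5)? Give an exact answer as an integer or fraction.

E[3x-5] = (4/29)·(-2) + (9/29)·1 + (9/29)·7 + (2/29)·10 + (5/29)·13
     = 149/29

149/29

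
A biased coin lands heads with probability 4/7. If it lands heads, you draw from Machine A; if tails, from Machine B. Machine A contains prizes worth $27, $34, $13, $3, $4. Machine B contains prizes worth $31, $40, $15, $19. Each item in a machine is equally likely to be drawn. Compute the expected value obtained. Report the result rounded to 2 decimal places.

E[X | Machine A] = (27 + 34 + 13 + 3 + 4)/5 = 81/5
E[X | Machine B] = (31 + 40 + 15 + 19)/4 = 105/4
E[X] = (4/7)·81/5 + (3/7)·105/4 = 2871/140 ≈ 20.51

$20.51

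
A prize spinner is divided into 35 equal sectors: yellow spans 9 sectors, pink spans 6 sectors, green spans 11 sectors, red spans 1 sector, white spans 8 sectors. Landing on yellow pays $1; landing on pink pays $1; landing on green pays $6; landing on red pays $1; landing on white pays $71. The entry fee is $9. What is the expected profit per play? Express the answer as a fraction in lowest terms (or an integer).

E[payout] = (9/35)·1 + (6/35)·1 + (11/35)·6 + (1/35)·1 + (8/35)·71 = 130/7
Expected profit = 130/7 − 9 = 67/7

67/7 dollars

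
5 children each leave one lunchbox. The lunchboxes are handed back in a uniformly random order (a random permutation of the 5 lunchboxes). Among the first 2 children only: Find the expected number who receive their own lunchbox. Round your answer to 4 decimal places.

0.4000

Let Xᵢ = 1 if person i gets their own lunchbox. For each i, P(Xᵢ=1) = 1/5.
By linearity of expectation, E[X₁+…+X_2] = 2·(1/5) = 2/5.
≈ 0.4000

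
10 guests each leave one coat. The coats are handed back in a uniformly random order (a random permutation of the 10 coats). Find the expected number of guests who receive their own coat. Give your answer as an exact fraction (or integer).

Let Xᵢ = 1 if person i gets their own coat. For each i, P(Xᵢ=1) = 1/10.
By linearity of expectation, E[X₁+…+X_10] = 10·(1/10) = 1.

1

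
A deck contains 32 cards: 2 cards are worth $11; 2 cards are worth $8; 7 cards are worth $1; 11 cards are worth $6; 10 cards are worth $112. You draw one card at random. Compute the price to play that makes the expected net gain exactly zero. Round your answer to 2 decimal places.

E[payout] = (2/32)·11 + (2/32)·8 + (7/32)·1 + (11/32)·6 + (10/32)·112 = 1231/32
Fair fee = E[payout] = 1231/32 ≈ $38.47

$38.47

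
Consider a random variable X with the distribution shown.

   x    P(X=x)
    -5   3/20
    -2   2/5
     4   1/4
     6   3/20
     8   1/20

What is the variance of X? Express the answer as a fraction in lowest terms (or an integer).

1391/80

E[X] = (3/20)·(-5) + (2/5)·(-2) + (1/4)·4 + (3/20)·6 + (1/20)·8 = 3/4
E[X²] = (3/20)·25 + (2/5)·4 + (1/4)·16 + (3/20)·36 + (1/20)·64 = 359/20
Var(X) = 359/20 − (3/4)² = 1391/80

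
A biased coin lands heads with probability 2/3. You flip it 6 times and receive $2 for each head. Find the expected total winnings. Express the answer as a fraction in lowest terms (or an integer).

$8

E[#heads] = 6·2/3 = 4 (linearity over flips).
E[winnings] = 2·4 = 8.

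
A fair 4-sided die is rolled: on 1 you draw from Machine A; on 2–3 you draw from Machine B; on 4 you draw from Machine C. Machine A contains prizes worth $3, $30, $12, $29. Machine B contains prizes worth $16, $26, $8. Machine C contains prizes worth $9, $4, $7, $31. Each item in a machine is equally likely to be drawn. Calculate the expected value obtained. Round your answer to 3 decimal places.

E[X | Machine A] = (3 + 30 + 12 + 29)/4 = 37/2
E[X | Machine B] = (16 + 26 + 8)/3 = 50/3
E[X | Machine C] = (9 + 4 + 7 + 31)/4 = 51/4
E[X] = (1/4)·37/2 + (1/2)·50/3 + (1/4)·51/4 = 775/48 ≈ 16.146

$16.146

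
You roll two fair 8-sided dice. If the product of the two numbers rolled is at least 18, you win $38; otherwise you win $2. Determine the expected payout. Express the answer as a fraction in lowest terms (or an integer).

151/8 dollars

E[payout] = (17/32)·2 + (15/32)·38 = 151/8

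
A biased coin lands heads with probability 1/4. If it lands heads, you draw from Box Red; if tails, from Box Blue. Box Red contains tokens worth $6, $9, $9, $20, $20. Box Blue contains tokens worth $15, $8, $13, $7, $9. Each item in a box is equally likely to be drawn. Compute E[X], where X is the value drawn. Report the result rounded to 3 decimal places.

$11.000

E[X | Box Red] = (6 + 9 + 9 + 20 + 20)/5 = 64/5
E[X | Box Blue] = (15 + 8 + 13 + 7 + 9)/5 = 52/5
E[X] = (1/4)·64/5 + (3/4)·52/5 = 11 ≈ 11.000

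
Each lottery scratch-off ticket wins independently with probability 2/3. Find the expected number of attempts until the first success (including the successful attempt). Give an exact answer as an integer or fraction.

For a geometric distribution, E[trials] = 1/p = 1/(2/3) = 3/2.

3/2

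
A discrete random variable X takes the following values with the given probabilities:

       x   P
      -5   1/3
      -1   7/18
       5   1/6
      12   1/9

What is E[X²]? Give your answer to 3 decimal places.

E[X²] = (1/3)·25 + (7/18)·1 + (1/6)·25 + (1/9)·144
     = 260/9 ≈ 28.889

28.889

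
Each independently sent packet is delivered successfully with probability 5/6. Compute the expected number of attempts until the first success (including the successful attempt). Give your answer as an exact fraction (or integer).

For a geometric distribution, E[trials] = 1/p = 1/(5/6) = 6/5.

6/5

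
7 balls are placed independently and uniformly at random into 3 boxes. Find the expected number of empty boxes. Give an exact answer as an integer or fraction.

Let Xⱼ=1 if box j is empty. P(Xⱼ=1) = ((3-1)/3)^7 = 128/2187.
By linearity, E[#empty] = 3·128/2187 = 128/729.

128/729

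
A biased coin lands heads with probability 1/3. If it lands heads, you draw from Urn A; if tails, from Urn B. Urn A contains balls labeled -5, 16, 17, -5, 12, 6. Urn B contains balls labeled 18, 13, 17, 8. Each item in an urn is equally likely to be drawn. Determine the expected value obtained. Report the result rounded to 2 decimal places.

11.61

E[X | Urn A] = (-5 + 16 + 17 − 5 + 12 + 6)/6 = 41/6
E[X | Urn B] = (18 + 13 + 17 + 8)/4 = 14
E[X] = (1/3)·41/6 + (2/3)·14 = 209/18 ≈ 11.61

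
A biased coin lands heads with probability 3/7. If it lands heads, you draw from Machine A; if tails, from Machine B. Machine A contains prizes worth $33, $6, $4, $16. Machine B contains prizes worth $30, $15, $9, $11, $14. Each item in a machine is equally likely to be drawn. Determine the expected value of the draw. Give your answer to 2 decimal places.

$15.35

E[X | Machine A] = (33 + 6 + 4 + 16)/4 = 59/4
E[X | Machine B] = (30 + 15 + 9 + 11 + 14)/5 = 79/5
E[X] = (3/7)·59/4 + (4/7)·79/5 = 307/20 ≈ 15.35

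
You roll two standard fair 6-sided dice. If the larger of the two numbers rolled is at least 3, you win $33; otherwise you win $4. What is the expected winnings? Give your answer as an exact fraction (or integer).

E[payout] = (1/9)·4 + (8/9)·33 = 268/9

268/9 dollars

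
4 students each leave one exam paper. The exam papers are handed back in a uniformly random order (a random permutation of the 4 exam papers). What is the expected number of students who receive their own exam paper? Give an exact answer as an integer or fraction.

Let Xᵢ = 1 if person i gets their own exam paper. For each i, P(Xᵢ=1) = 1/4.
By linearity of expectation, E[X₁+…+X_4] = 4·(1/4) = 1.

1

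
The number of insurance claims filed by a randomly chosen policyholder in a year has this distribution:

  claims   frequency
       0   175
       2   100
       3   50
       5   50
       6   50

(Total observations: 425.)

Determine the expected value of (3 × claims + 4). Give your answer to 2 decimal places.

10.35

Total = 425, so P(claims=0) = 175/425, etc.
E[3x+4] = (7/17)·4 + (4/17)·10 + (2/17)·13 + (2/17)·19 + (2/17)·22
     = 176/17 ≈ 10.35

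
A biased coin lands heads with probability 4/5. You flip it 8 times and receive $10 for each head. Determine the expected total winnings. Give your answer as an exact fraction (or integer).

E[#heads] = 8·4/5 = 32/5 (linearity over flips).
E[winnings] = 10·32/5 = 64.

$64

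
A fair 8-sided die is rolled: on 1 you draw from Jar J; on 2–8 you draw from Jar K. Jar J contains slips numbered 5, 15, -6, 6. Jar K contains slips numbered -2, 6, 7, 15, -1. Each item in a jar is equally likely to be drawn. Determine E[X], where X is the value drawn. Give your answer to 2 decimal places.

5.00

E[X | Jar J] = (5 + 15 − 6 + 6)/4 = 5
E[X | Jar K] = (-2 + 6 + 7 + 15 − 1)/5 = 5
E[X] = (1/8)·5 + (7/8)·5 = 5 ≈ 5.00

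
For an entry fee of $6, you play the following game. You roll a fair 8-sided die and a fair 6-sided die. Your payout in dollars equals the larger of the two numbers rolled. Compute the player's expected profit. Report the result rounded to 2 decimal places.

-$0.77

Distribution of the larger of the two numbers rolled: 1 w.p. 1/48, 2 w.p. 1/16, 3 w.p. 5/48, 4 w.p. 7/48, 5 w.p. 3/16, 6 w.p. 11/48, …
E[payout] = (1/48)·1 + (1/16)·2 + (5/48)·3 + (7/48)·4 + (3/16)·5 + (11/48)·6 + (1/8)·7 + (1/8)·8 = 251/48
Expected profit = 251/48 − 6 = -37/48 ≈ -$0.77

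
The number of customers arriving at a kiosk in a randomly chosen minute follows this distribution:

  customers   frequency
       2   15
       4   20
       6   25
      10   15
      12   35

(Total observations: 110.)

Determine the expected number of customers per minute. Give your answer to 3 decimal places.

7.545

Total = 110, so P(customers=2) = 15/110, etc.
E[X] = (3/22)·2 + (2/11)·4 + (5/22)·6 + (3/22)·10 + (7/22)·12
     = 83/11 ≈ 7.545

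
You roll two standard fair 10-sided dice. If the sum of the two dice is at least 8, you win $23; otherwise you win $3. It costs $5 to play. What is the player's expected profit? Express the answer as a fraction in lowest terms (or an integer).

E[payout] = (21/100)·3 + (79/100)·23 = 94/5
Expected profit = 94/5 − 5 = 69/5

69/5 dollars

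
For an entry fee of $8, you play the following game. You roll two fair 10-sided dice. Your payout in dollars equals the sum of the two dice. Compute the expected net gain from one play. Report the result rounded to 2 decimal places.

$3.00

Distribution of the sum of the two dice: 2 w.p. 1/100, 3 w.p. 1/50, 4 w.p. 3/100, 5 w.p. 1/25, 6 w.p. 1/20, 7 w.p. 3/50, …
E[payout] = (1/100)·2 + (1/50)·3 + (3/100)·4 + (1/25)·5 + (1/20)·6 + (3/50)·7 + (7/100)·8 + (2/25)·9 + (9/100)·10 + (1/10)·11 + (9/100)·12 + (2/25)·13 + (7/100)·14 + (3/50)·15 + (1/20)·16 + (1/25)·17 + (3/100)·18 + (1/50)·19 + (1/100)·20 = 11
Expected profit = 11 − 8 = 3 ≈ $3.00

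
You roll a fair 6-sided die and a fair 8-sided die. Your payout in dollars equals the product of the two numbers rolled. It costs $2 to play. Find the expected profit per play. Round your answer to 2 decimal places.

Distribution of the product of the two numbers rolled: 1 w.p. 1/48, 2 w.p. 1/24, 3 w.p. 1/24, 4 w.p. 1/16, 5 w.p. 1/24, 6 w.p. 1/12, …
E[payout] = (1/48)·1 + (1/24)·2 + (1/24)·3 + (1/16)·4 + (1/24)·5 + (1/12)·6 + (1/48)·7 + (1/16)·8 + (1/48)·9 + (1/24)·10 + (1/12)·12 + (1/48)·14 + (1/24)·15 + (1/24)·16 + (1/24)·18 + (1/24)·20 + (1/48)·21 + (1/16)·24 + (1/48)·25 + (1/48)·28 + (1/24)·30 + (1/48)·32 + (1/48)·35 + (1/48)·36 + (1/48)·40 + (1/48)·42 + (1/48)·48 = 63/4
Expected profit = 63/4 − 2 = 55/4 ≈ $13.75

$13.75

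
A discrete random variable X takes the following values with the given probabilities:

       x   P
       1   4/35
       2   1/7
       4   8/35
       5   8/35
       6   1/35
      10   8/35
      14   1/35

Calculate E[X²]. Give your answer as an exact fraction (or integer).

1384/35

E[X²] = (4/35)·1 + (1/7)·4 + (8/35)·16 + (8/35)·25 + (1/35)·36 + (8/35)·100 + (1/35)·196
     = 1384/35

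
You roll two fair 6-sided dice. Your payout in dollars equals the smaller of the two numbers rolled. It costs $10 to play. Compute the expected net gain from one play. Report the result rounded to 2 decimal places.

-$7.47

Distribution of the smaller of the two numbers rolled: 1 w.p. 11/36, 2 w.p. 1/4, 3 w.p. 7/36, 4 w.p. 5/36, 5 w.p. 1/12, 6 w.p. 1/36
E[payout] = (11/36)·1 + (1/4)·2 + (7/36)·3 + (5/36)·4 + (1/12)·5 + (1/36)·6 = 91/36
Expected profit = 91/36 − 10 = -269/36 ≈ -$7.47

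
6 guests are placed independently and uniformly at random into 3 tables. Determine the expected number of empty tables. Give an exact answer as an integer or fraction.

Let Xⱼ=1 if table j is empty. P(Xⱼ=1) = ((3-1)/3)^6 = 64/729.
By linearity, E[#empty] = 3·64/729 = 64/243.

64/243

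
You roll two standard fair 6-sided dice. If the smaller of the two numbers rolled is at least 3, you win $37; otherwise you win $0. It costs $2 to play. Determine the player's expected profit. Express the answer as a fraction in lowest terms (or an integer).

E[payout] = (5/9)·0 + (4/9)·37 = 148/9
Expected profit = 148/9 − 2 = 130/9

130/9 dollars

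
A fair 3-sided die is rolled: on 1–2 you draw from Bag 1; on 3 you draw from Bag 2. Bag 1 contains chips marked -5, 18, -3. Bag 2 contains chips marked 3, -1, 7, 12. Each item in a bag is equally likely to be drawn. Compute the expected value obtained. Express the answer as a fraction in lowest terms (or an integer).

143/36

E[X | Bag 1] = (-5 + 18 − 3)/3 = 10/3
E[X | Bag 2] = (3 − 1 + 7 + 12)/4 = 21/4
E[X] = (2/3)·10/3 + (1/3)·21/4 = 143/36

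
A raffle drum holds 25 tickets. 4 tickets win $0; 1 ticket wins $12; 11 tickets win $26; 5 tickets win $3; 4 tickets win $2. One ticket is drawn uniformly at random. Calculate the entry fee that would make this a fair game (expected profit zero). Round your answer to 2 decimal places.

E[payout] = (4/25)·0 + (1/25)·12 + (11/25)·26 + (5/25)·3 + (4/25)·2 = 321/25
Fair fee = E[payout] = 321/25 ≈ $12.84

$12.84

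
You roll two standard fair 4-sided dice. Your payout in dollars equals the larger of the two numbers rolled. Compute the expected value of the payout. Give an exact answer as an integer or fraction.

25/8 dollars

Distribution of the larger of the two numbers rolled: 1 w.p. 1/16, 2 w.p. 3/16, 3 w.p. 5/16, 4 w.p. 7/16
E[payout] = (1/16)·1 + (3/16)·2 + (5/16)·3 + (7/16)·4 = 25/8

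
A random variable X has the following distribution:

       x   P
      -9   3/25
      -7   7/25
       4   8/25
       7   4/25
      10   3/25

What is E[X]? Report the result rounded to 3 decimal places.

0.560

E[X] = (3/25)·(-9) + (7/25)·(-7) + (8/25)·4 + (4/25)·7 + (3/25)·10
     = 14/25 ≈ 0.560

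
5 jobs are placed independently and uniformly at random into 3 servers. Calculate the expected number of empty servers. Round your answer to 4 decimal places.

0.3951

Let Xⱼ=1 if server j is empty. P(Xⱼ=1) = ((3-1)/3)^5 = 32/243.
By linearity, E[#empty] = 3·32/243 = 32/81.
≈ 0.3951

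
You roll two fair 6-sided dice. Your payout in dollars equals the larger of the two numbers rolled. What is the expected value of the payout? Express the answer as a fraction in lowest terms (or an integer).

Distribution of the larger of the two numbers rolled: 1 w.p. 1/36, 2 w.p. 1/12, 3 w.p. 5/36, 4 w.p. 7/36, 5 w.p. 1/4, 6 w.p. 11/36
E[payout] = (1/36)·1 + (1/12)·2 + (5/36)·3 + (7/36)·4 + (1/4)·5 + (11/36)·6 = 161/36

161/36 dollars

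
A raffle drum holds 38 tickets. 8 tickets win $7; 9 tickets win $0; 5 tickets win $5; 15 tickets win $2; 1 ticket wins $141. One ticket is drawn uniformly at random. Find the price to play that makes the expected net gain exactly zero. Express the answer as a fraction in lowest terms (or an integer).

126/19 dollars

E[payout] = (8/38)·7 + (9/38)·0 + (5/38)·5 + (15/38)·2 + (1/38)·141 = 126/19
Fair fee = E[payout] = 126/19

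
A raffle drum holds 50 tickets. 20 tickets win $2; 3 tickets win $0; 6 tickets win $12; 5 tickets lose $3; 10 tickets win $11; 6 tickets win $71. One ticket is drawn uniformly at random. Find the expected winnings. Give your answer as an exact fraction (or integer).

633/50 dollars

E[payout] = (20/50)·2 + (3/50)·0 + (6/50)·12 + (5/50)·(-3) + (10/50)·11 + (6/50)·71 = 633/50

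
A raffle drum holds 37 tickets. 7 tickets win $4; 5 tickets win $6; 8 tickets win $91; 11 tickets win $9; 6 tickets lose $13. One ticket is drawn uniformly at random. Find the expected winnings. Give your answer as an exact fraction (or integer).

807/37 dollars

E[payout] = (7/37)·4 + (5/37)·6 + (8/37)·91 + (11/37)·9 + (6/37)·(-13) = 807/37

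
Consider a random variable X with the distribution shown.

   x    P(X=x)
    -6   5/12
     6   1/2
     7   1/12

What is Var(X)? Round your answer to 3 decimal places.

35.910

E[X] = (5/12)·(-6) + (1/2)·6 + (1/12)·7 = 13/12
E[X²] = (5/12)·36 + (1/2)·36 + (1/12)·49 = 445/12
Var(X) = 445/12 − (13/12)² = 5171/144 ≈ 35.910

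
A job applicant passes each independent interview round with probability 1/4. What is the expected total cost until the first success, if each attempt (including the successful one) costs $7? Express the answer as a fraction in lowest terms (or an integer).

$28

E[#attempts] = 1/p = 4; E[cost] = 7·4 = 28.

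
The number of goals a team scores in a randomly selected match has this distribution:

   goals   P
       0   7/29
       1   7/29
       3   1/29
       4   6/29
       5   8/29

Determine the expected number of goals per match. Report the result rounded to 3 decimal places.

E[X] = (7/29)·0 + (7/29)·1 + (1/29)·3 + (6/29)·4 + (8/29)·5
     = 74/29 ≈ 2.552

2.552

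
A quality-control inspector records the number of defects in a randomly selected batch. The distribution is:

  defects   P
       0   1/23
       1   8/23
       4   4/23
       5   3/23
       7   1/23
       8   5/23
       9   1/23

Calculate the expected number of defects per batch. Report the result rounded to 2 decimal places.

E[X] = (1/23)·0 + (8/23)·1 + (4/23)·4 + (3/23)·5 + (1/23)·7 + (5/23)·8 + (1/23)·9
     = 95/23 ≈ 4.13

4.13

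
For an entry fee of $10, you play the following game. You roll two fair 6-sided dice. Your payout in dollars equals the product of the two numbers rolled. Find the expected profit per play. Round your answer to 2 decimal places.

$2.25

Distribution of the product of the two numbers rolled: 1 w.p. 1/36, 2 w.p. 1/18, 3 w.p. 1/18, 4 w.p. 1/12, 5 w.p. 1/18, 6 w.p. 1/9, …
E[payout] = (1/36)·1 + (1/18)·2 + (1/18)·3 + (1/12)·4 + (1/18)·5 + (1/9)·6 + (1/18)·8 + (1/36)·9 + (1/18)·10 + (1/9)·12 + (1/18)·15 + (1/36)·16 + (1/18)·18 + (1/18)·20 + (1/18)·24 + (1/36)·25 + (1/18)·30 + (1/36)·36 = 49/4
Expected profit = 49/4 − 10 = 9/4 ≈ $2.25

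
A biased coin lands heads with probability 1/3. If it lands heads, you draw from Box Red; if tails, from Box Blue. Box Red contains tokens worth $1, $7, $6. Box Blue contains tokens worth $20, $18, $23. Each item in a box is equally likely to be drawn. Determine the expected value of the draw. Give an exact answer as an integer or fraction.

136/9 dollars

E[X | Box Red] = (1 + 7 + 6)/3 = 14/3
E[X | Box Blue] = (20 + 18 + 23)/3 = 61/3
E[X] = (1/3)·14/3 + (2/3)·61/3 = 136/9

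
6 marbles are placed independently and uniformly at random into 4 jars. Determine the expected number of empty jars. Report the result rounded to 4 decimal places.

0.7119

Let Xⱼ=1 if jar j is empty. P(Xⱼ=1) = ((4-1)/4)^6 = 729/4096.
By linearity, E[#empty] = 4·729/4096 = 729/1024.
≈ 0.7119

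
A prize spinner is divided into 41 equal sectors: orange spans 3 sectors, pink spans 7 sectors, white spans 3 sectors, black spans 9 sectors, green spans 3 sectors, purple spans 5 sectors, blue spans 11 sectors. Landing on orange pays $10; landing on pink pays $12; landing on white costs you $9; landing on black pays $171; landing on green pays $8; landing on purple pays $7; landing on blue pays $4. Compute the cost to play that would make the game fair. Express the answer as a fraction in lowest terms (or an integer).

1729/41 dollars

E[payout] = (3/41)·10 + (7/41)·12 + (3/41)·(-9) + (9/41)·171 + (3/41)·8 + (5/41)·7 + (11/41)·4 = 1729/41
Fair fee = E[payout] = 1729/41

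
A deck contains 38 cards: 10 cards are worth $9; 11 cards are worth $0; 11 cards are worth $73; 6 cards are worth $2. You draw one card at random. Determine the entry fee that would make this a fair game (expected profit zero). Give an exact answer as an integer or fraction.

E[payout] = (10/38)·9 + (11/38)·0 + (11/38)·73 + (6/38)·2 = 905/38
Fair fee = E[payout] = 905/38

905/38 dollars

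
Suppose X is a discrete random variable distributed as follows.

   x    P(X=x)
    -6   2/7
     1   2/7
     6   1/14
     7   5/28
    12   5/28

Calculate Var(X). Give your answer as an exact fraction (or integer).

E[X] = (2/7)·(-6) + (2/7)·1 + (1/14)·6 + (5/28)·7 + (5/28)·12 = 67/28
E[X²] = (2/7)·36 + (2/7)·1 + (1/14)·36 + (5/28)·49 + (5/28)·144 = 1333/28
Var(X) = 1333/28 − (67/28)² = 32835/784

32835/784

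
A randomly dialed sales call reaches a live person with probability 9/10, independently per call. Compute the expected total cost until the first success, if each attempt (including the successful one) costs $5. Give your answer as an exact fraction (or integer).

E[#attempts] = 1/p = 10/9; E[cost] = 5·10/9 = 50/9.

50/9 dollars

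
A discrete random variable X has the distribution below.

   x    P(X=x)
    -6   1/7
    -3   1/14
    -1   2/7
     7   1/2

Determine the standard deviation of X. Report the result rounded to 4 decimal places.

E[X] = 15/7, E[X²] = 214/7
Var(X) = E[X²] − (E[X])² = 214/7 − 225/49 = 1273/49
SD(X) = √(1273/49) ≈ 5.0970

5.0970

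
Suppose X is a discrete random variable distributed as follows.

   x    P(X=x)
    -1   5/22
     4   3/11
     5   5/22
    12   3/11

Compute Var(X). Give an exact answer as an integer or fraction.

2631/121

E[X] = (5/22)·(-1) + (3/11)·4 + (5/22)·5 + (3/11)·12 = 58/11
E[X²] = (5/22)·1 + (3/11)·16 + (5/22)·25 + (3/11)·144 = 545/11
Var(X) = 545/11 − (58/11)² = 2631/121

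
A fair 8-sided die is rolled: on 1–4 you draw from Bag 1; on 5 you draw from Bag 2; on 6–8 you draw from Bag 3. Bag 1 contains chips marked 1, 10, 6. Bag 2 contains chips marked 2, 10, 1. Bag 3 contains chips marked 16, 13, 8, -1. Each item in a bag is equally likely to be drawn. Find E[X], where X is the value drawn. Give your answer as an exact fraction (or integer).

27/4

E[X | Bag 1] = (1 + 10 + 6)/3 = 17/3
E[X | Bag 2] = (2 + 10 + 1)/3 = 13/3
E[X | Bag 3] = (16 + 13 + 8 − 1)/4 = 9
E[X] = (1/2)·17/3 + (1/8)·13/3 + (3/8)·9 = 27/4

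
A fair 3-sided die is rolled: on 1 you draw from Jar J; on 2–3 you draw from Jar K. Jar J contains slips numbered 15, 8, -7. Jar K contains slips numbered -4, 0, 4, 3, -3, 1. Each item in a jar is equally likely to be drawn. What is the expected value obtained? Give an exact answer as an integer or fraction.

17/9

E[X | Jar J] = (15 + 8 − 7)/3 = 16/3
E[X | Jar K] = (-4 + 0 + 4 + 3 − 3 + 1)/6 = 1/6
E[X] = (1/3)·16/3 + (2/3)·1/6 = 17/9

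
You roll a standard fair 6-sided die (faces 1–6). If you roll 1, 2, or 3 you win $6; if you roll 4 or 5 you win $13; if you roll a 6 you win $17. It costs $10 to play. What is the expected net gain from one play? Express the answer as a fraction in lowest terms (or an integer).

1/6 dollars

E[payout] = (1/2)·6 + (1/3)·13 + (1/6)·17 = 61/6
Expected profit = 61/6 − 10 = 1/6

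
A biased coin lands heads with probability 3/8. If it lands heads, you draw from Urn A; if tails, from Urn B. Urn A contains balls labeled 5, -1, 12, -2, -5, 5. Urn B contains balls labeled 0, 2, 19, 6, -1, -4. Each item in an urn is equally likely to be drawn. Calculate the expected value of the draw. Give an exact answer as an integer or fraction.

19/6

E[X | Urn A] = (5 − 1 + 12 − 2 − 5 + 5)/6 = 7/3
E[X | Urn B] = (0 + 2 + 19 + 6 − 1 − 4)/6 = 11/3
E[X] = (3/8)·7/3 + (5/8)·11/3 = 19/6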